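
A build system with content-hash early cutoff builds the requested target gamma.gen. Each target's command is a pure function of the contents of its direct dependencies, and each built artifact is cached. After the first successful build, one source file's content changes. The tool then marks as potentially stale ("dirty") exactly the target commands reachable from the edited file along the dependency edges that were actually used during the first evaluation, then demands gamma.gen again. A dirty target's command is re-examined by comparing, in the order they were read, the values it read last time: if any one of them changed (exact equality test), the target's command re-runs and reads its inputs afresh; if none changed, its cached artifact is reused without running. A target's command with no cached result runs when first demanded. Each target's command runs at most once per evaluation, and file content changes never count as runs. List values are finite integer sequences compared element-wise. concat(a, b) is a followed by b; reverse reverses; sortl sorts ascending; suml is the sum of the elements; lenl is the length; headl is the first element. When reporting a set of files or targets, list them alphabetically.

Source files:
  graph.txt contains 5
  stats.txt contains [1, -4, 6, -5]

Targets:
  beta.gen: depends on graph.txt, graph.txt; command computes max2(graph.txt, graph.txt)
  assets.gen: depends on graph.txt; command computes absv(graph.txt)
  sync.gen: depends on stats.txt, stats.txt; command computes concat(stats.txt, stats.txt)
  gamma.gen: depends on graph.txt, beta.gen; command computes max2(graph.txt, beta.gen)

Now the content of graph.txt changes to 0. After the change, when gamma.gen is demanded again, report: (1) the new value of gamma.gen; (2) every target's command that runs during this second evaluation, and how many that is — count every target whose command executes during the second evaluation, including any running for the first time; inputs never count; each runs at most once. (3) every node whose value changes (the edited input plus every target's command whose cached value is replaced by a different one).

First evaluation (everything demanded from the output):
  beta.gen = max2(5, 5) = 5
  gamma.gen = max2(5, 5) = 5

Propagation after the edit:
  beta.gen: runs — graph.txt 5->0; graph.txt 5->0; result 0.
  gamma.gen: runs — graph.txt 5->0; beta.gen 5->0; result 0.

New value of gamma.gen: 0.
Target commands that run: beta.gen, gamma.gen — 2 in total.
Values that change: beta.gen, gamma.gen, graph.txt.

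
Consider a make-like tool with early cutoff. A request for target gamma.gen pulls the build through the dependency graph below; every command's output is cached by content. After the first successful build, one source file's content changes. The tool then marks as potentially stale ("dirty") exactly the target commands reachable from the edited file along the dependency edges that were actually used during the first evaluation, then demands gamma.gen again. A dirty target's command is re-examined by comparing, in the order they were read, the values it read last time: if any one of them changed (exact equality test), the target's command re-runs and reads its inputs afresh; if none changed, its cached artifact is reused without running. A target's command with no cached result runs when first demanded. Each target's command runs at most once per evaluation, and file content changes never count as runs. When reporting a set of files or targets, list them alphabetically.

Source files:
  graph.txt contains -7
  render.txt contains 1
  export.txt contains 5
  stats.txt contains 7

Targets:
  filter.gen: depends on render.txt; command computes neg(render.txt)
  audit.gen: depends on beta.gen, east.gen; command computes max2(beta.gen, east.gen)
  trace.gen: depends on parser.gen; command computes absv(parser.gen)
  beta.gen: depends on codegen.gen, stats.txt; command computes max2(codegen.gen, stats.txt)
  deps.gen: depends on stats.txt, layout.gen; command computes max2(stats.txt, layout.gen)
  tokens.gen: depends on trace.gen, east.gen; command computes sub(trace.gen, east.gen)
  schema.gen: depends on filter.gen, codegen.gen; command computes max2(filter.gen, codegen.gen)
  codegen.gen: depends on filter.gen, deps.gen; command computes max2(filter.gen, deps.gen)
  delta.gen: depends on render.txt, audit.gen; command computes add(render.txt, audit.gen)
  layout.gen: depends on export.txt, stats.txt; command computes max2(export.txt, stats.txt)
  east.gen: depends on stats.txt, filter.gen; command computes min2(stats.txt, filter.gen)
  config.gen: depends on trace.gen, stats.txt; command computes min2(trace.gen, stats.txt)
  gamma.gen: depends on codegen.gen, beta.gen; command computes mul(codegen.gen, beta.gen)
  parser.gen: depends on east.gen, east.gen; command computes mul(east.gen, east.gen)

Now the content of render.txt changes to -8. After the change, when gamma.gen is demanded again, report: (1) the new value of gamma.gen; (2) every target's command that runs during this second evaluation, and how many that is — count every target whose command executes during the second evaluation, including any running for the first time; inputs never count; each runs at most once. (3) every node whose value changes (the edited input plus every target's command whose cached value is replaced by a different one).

Demanding gamma.gen again yields 64.
4 target commands run: beta.gen, codegen.gen, filter.gen, gamma.gen.
The nodes whose values change: beta.gen, codegen.gen, filter.gen, gamma.gen, render.txt.

First demand of the output computes:
  filter.gen = neg(1) = -1
  layout.gen = max2(5, 7) = 7
  deps.gen = max2(7, 7) = 7
  codegen.gen = max2(-1, 7) = 7
  beta.gen = max2(7, 7) = 7
  gamma.gen = mul(7, 7) = 49

After the edit, cleaning proceeds:
  filter.gen: a read changed (render.txt 1->-8) — executes, giving 8.
  codegen.gen: a read changed (filter.gen -1->8) — executes, giving 8.
  beta.gen: a read changed (codegen.gen 7->8) — executes, giving 8.
  gamma.gen: a read changed (codegen.gen 7->8; beta.gen 7->8) — executes, giving 64.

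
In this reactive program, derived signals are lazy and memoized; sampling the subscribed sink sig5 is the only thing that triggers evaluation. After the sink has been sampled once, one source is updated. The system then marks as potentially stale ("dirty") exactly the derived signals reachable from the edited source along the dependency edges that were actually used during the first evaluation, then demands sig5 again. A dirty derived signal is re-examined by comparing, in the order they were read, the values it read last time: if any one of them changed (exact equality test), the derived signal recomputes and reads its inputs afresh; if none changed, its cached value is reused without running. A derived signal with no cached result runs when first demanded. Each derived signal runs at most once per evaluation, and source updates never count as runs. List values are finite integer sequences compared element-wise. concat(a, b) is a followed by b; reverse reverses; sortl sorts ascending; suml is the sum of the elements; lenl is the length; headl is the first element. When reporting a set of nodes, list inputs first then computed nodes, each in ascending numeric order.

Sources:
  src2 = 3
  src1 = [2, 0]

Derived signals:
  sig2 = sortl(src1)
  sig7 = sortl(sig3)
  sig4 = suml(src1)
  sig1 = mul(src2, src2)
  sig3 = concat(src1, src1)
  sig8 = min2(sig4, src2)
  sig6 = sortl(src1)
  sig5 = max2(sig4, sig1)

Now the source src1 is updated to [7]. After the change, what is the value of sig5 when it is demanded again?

Demanding sig5 again yields 9.

First demand of the output computes:
  sig1 = mul(3, 3) = 9
  sig4 = suml([2, 0]) = 2
  sig5 = max2(2, 9) = 9

After the edit, cleaning proceeds:
  sig4: a read changed (src1 [2, 0]->[7]) — executes, giving 7.
  sig5: a read changed (sig4 2->7) — executes, giving 9 — identical to its old value.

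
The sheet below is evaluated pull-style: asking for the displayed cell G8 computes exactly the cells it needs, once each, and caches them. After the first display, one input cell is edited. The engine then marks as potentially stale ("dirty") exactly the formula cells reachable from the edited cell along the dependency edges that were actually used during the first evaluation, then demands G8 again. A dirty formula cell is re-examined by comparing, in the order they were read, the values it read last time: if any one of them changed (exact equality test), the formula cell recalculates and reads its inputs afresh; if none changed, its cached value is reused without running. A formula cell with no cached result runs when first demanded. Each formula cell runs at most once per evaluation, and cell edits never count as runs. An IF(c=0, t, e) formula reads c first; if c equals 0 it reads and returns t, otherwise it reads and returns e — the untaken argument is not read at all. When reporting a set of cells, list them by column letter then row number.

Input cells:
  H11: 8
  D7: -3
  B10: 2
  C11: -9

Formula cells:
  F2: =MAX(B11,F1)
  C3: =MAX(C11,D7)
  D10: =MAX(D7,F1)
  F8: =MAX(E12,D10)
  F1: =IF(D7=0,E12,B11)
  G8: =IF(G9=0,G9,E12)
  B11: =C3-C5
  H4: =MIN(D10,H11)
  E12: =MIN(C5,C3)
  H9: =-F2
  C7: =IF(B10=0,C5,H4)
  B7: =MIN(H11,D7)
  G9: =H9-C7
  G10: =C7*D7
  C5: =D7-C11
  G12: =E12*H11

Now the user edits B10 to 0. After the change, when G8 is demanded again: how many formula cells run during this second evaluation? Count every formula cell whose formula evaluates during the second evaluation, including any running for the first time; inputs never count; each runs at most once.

First demand of the output computes:
  C3 = MAX(-9, -3) = -3
  C5 = -3 - -9 = 6
  B11 = -3 - 6 = -9
  E12 = MIN(6, -3) = -3
  F1 = IF(D7=0: D7=-3 -> else branch B11) = -9
  D10 = MAX(-3, -9) = -3
  F2 = MAX(-9, -9) = -9
  H4 = MIN(-3, 8) = -3
  C7 = IF(B10=0: B10=2 -> else branch H4) = -3
  H9 = -(-9) = 9
  G9 = 9 - -3 = 12
  G8 = IF(G9=0: G9=12 -> else branch E12) = -3

After the edit, cleaning proceeds:
  C7: a read changed (B10 2->0) — executes, giving 6.
  G9: a read changed (C7 -3->6) — executes, giving 3.
  G8: a read changed (G9 12->3) — executes, giving -3 — identical to its old value.

3 formula cells run: C7, G8, G9.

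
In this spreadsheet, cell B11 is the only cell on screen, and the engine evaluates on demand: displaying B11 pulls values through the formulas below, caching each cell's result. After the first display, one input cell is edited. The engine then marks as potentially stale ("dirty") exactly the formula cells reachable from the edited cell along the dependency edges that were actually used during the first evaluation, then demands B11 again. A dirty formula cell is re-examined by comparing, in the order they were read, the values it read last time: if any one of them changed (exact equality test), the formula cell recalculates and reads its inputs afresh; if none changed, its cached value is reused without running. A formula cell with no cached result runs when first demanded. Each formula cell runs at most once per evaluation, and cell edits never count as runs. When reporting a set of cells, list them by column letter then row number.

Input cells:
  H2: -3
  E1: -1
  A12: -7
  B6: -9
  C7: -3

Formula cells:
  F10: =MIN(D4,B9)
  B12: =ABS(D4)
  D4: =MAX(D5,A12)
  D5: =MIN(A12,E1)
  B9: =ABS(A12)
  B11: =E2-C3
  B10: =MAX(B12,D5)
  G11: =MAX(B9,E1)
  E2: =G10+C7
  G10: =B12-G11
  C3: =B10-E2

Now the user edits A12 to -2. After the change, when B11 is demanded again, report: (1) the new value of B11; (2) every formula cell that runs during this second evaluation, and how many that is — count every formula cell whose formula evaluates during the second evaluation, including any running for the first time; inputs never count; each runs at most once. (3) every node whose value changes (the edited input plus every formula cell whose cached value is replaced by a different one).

Initial pass — values computed on the first demand:
  B9 = ABS(-7) = 7
  D5 = MIN(-7, -1) = -7
  D4 = MAX(-7, -7) = -7
  B12 = ABS(-7) = 7
  B10 = MAX(7, -7) = 7
  G11 = MAX(7, -1) = 7
  G10 = 7 - 7 = 0
  E2 = 0 + -3 = -3
  C3 = 7 - -3 = 10
  B11 = -3 - 10 = -13

Second demand — change propagation:
  B9: re-runs because A12 -7->-2; new result 2.
  D5: re-runs because A12 -7->-2; new result -2.
  D4: re-runs because D5 -7->-2; A12 -7->-2; new result -2.
  B12: re-runs because D4 -7->-2; new result 2.
  B10: re-runs because B12 7->2; D5 -7->-2; new result 2.
  G11: re-runs because B9 7->2; new result 2.
  G10: re-runs because B12 7->2; G11 7->2; new result 0 (unchanged).
  E2: re-examined; everything it read last time is the same (G10 unchanged, C7 unchanged) — cache -3 kept, no run.
  C3: re-runs because B10 7->2; new result 5.
  B11: re-runs because C3 10->5; new result -8.

The important point: at E2 every value read last time is unchanged, so the dirty flag clears without a run.

B11 now evaluates to -8.
Run set: B9, B10, B11, B12, C3, D4, D5, G10, G11 (9 run).
Changed values: A12, B9, B10, B11, B12, C3, D4, D5, G11.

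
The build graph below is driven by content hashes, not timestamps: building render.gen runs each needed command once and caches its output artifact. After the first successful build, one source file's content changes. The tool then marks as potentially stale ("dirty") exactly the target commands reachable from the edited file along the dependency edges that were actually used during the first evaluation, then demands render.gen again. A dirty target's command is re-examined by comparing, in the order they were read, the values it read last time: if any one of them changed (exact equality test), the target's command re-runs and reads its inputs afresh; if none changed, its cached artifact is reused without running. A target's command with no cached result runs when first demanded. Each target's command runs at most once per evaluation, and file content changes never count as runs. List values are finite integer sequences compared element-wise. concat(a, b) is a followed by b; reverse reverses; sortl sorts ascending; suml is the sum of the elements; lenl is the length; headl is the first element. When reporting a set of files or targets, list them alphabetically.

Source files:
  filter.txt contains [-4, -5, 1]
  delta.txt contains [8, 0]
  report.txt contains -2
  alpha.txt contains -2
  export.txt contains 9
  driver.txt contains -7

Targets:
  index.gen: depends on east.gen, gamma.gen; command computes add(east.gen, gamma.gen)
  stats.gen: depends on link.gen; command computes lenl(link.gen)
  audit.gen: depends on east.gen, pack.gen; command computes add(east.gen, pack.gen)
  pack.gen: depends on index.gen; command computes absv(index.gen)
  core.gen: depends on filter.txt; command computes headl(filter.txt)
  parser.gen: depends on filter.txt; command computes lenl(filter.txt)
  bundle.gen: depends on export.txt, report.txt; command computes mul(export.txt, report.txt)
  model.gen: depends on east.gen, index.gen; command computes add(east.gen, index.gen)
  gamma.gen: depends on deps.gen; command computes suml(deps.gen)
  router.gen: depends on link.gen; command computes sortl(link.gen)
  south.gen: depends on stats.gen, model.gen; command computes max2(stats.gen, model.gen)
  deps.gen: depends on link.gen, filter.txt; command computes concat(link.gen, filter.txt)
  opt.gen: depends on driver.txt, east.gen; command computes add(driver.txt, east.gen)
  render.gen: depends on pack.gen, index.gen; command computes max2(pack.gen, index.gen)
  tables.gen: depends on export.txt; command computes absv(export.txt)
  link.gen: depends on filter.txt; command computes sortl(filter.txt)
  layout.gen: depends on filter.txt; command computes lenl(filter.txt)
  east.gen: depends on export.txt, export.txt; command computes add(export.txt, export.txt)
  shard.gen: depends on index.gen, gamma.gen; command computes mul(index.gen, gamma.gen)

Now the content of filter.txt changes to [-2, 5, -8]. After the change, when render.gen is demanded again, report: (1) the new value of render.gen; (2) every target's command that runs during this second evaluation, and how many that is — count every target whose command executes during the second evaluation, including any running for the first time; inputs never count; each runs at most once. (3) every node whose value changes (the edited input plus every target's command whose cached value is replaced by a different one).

render.gen now evaluates to 8.
Run set: deps.gen, gamma.gen, index.gen, link.gen, pack.gen, render.gen (6 run).
Changed values: deps.gen, filter.txt, gamma.gen, index.gen, link.gen, pack.gen, render.gen.

Initial pass — values computed on the first demand:
  east.gen = add(9, 9) = 18
  link.gen = sortl([-4, -5, 1]) = [-5, -4, 1]
  deps.gen = concat([-5, -4, 1], [-4, -5, 1]) = [-5, -4, 1, -4, -5, 1]
  gamma.gen = suml([-5, -4, 1, -4, -5, 1]) = -16
  index.gen = add(18, -16) = 2
  pack.gen = absv(2) = 2
  render.gen = max2(2, 2) = 2

Second demand — change propagation:
  link.gen: re-runs because filter.txt [-4, -5, 1]->[-2, 5, -8]; new result [-8, -2, 5].
  deps.gen: re-runs because link.gen [-5, -4, 1]->[-8, -2, 5]; filter.txt [-4, -5, 1]->[-2, 5, -8]; new result [-8, -2, 5, -2, 5, -8].
  gamma.gen: re-runs because deps.gen [-5, -4, 1, -4, -5, 1]->[-8, -2, 5, -2, 5, -8]; new result -10.
  index.gen: re-runs because gamma.gen -16->-10; new result 8.
  pack.gen: re-runs because index.gen 2->8; new result 8.
  render.gen: re-runs because pack.gen 2->8; index.gen 2->8; new result 8.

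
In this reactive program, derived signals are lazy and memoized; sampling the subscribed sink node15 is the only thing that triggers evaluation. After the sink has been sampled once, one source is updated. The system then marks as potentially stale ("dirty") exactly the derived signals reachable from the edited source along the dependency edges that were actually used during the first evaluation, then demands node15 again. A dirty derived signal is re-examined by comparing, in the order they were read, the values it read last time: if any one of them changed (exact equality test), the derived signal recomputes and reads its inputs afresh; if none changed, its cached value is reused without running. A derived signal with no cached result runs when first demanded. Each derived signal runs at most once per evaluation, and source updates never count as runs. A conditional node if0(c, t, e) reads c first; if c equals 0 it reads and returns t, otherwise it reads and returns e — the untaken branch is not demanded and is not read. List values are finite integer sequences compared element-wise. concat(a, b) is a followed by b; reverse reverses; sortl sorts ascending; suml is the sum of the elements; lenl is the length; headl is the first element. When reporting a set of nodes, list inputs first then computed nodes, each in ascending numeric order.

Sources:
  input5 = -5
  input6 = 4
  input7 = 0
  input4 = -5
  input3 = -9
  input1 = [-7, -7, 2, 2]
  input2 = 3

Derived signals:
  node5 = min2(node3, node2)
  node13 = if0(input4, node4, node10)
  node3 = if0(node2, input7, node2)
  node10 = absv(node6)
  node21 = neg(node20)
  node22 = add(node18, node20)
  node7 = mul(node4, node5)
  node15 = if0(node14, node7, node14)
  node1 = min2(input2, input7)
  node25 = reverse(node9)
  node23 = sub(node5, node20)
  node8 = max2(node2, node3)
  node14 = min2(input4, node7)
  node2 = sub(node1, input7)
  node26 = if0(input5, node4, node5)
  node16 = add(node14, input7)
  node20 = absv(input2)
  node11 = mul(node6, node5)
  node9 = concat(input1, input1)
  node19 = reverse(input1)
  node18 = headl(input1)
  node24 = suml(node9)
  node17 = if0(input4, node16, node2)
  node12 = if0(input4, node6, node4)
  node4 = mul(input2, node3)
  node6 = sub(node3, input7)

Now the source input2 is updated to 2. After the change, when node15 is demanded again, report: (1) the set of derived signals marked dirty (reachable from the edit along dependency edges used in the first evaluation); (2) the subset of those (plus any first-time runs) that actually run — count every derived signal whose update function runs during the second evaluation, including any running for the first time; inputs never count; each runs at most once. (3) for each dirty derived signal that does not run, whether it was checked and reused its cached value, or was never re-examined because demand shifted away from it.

First demand of the output computes:
  node1 = min2(3, 0) = 0
  node2 = sub(0, 0) = 0
  node3 = if0(node2=0 -> then branch input7) = 0
  node4 = mul(3, 0) = 0
  node5 = min2(0, 0) = 0
  node7 = mul(0, 0) = 0
  node14 = min2(-5, 0) = -5
  node15 = if0(node14=-5 -> else branch node14) = -5

After the edit, cleaning proceeds:
  node1: a read changed (input2 3->2) — executes, giving 0 — identical to its old value.
  node2: dirty, but its reads are unchanged (node1 unchanged, input7 unchanged); cached 0 stands.
  node3: dirty, but its reads are unchanged (node2 unchanged, input7 unchanged); cached 0 stands.
  node4: a read changed (input2 3->2) — executes, giving 0 — identical to its old value.
  node5: dirty, but its reads are unchanged (node3 unchanged, node2 unchanged); cached 0 stands.
  node7: dirty, but its reads are unchanged (node4 unchanged, node5 unchanged); cached 0 stands.
  node14: dirty, but its reads are unchanged (input4 unchanged, node7 unchanged); cached -5 stands.
  node15: dirty, but its reads are unchanged (node14 unchanged, node14 unchanged); cached -5 stands.

Note where the cutoff bites: node2 is checked, finds nothing changed, and keeps its cache.

The edit dirties: node1, node2, node3, node4, node5, node7, node14, node15.
2 derived signals run: node1, node4.
Cache hits after checking: node2, node3, node5, node7, node14, node15.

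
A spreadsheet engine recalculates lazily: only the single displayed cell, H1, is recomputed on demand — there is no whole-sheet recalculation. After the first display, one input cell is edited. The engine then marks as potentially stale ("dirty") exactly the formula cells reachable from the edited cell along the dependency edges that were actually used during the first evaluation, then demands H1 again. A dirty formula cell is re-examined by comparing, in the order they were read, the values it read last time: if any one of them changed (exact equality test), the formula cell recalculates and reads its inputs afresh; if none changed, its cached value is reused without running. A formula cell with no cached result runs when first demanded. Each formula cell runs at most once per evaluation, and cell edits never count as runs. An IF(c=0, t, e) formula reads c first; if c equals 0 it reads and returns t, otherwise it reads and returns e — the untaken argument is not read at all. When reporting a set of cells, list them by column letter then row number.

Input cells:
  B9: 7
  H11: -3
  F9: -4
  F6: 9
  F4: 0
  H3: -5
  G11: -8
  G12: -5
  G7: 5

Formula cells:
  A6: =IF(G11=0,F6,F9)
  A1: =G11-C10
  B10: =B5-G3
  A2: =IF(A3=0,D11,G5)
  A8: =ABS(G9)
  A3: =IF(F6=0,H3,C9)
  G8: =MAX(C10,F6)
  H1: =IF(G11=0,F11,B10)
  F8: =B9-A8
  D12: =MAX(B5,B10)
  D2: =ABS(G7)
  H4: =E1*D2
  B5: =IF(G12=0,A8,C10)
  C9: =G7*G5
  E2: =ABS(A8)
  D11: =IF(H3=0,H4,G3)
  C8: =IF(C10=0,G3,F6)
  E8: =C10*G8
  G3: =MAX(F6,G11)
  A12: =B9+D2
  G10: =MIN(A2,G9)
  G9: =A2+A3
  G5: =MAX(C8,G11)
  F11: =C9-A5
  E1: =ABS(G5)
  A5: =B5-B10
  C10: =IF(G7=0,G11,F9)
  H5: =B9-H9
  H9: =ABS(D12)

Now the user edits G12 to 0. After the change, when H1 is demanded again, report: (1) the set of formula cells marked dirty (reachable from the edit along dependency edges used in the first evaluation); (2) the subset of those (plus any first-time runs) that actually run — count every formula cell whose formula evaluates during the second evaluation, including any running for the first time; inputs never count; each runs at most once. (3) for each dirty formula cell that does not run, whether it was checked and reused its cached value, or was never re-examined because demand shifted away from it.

First evaluation (everything demanded from the output):
  C10 = IF(G7=0: G7=5 -> else branch F9) = -4
  B5 = IF(G12=0: G12=-5 -> else branch C10) = -4
  G3 = MAX(9, -8) = 9
  B10 = -4 - 9 = -13
  H1 = IF(G11=0: G11=-8 -> else branch B10) = -13

Propagation after the edit:
  C8: demanded for the first time — runs, produces 9.
  G5: demanded for the first time — runs, produces 9.
  C9: demanded for the first time — runs, produces 45.
  A3: demanded for the first time — runs, produces 45.
  A2: demanded for the first time — runs, produces 9.
  G9: demanded for the first time — runs, produces 54.
  A8: demanded for the first time — runs, produces 54.
  B5: runs — G12 -5->0; result 54.
  B10: runs — B5 -4->54; result 45.
  H1: runs — B10 -13->45; result 45.

Key observation: a condition flipped, so demand reaches new nodes — A2, A3, A8, C8, C9, G5, G9 run for the first time.

Marked dirty: B5, B10, H1.
Formula cells that run: A2, A3, A8, B5, B10, C8, C9, G5, G9, H1 — 10 in total.
Every dirty formula cell ran.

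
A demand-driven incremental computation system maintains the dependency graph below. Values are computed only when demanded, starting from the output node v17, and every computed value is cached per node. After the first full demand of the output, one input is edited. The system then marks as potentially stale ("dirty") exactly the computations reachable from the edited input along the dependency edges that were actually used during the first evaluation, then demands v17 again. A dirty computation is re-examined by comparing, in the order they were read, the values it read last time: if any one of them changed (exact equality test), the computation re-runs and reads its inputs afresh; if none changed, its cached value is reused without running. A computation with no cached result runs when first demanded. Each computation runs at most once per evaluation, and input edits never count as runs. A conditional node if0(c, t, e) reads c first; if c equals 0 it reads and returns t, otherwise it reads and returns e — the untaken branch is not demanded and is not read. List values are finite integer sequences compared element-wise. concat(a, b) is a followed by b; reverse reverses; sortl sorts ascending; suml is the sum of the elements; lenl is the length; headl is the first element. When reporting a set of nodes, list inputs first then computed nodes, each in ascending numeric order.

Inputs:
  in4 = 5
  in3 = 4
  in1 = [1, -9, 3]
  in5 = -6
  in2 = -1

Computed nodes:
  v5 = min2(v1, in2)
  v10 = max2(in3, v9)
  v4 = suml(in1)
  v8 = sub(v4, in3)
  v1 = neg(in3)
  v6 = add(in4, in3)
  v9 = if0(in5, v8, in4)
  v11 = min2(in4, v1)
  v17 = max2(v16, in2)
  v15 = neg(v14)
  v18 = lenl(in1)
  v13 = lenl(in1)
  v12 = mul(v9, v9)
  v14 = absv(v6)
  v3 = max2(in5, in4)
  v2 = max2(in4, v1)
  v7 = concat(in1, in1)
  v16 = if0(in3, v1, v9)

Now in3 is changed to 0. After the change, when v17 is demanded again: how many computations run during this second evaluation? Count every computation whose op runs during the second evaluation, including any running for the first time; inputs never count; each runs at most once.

First evaluation (everything demanded from the output):
  v9 = if0(in5=-6 -> else branch in4) = 5
  v16 = if0(in3=4 -> else branch v9) = 5
  v17 = max2(5, -1) = 5

Propagation after the edit:
  v1: demanded for the first time — runs, produces 0.
  v16: runs — in3 4->0; result 0.
  v17: runs — v16 5->0; result 0.

Key observation: a condition flipped, so demand reaches new nodes — v1 runs for the first time.

Computations that run: v1, v16, v17 — 3 in total.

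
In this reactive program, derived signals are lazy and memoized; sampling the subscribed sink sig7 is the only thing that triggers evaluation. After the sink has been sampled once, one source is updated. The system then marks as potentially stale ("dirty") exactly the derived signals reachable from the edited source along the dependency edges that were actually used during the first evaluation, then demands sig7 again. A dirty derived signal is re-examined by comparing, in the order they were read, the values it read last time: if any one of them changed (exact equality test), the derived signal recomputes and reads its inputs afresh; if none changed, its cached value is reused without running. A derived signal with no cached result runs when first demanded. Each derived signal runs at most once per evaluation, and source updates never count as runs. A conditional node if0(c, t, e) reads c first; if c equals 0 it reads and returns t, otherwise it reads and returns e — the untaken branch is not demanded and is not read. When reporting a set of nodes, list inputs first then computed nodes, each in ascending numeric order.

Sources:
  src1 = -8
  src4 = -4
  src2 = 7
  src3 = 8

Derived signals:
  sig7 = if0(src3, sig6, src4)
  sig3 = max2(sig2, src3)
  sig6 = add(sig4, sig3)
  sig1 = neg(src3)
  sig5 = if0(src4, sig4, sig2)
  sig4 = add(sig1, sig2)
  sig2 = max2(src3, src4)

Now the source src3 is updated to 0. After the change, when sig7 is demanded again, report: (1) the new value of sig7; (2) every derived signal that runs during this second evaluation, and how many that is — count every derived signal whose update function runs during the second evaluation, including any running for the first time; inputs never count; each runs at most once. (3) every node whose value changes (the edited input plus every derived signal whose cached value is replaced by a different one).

Demanding sig7 again yields 0.
6 derived signals run: sig1, sig2, sig3, sig4, sig6, sig7.
The nodes whose values change: src3, sig7.
Note the branch switch — sig1, sig2, sig3, sig4, sig6 had no cache and run now for the first time.

First demand of the output computes:
  sig7 = if0(src3=8 -> else branch src4) = -4

After the edit, cleaning proceeds:
  sig1: had never run; runs now, result 0.
  sig2: had never run; runs now, result 0.
  sig3: had never run; runs now, result 0.
  sig4: had never run; runs now, result 0.
  sig6: had never run; runs now, result 0.
  sig7: a read changed (src3 8->0) — executes, giving 0.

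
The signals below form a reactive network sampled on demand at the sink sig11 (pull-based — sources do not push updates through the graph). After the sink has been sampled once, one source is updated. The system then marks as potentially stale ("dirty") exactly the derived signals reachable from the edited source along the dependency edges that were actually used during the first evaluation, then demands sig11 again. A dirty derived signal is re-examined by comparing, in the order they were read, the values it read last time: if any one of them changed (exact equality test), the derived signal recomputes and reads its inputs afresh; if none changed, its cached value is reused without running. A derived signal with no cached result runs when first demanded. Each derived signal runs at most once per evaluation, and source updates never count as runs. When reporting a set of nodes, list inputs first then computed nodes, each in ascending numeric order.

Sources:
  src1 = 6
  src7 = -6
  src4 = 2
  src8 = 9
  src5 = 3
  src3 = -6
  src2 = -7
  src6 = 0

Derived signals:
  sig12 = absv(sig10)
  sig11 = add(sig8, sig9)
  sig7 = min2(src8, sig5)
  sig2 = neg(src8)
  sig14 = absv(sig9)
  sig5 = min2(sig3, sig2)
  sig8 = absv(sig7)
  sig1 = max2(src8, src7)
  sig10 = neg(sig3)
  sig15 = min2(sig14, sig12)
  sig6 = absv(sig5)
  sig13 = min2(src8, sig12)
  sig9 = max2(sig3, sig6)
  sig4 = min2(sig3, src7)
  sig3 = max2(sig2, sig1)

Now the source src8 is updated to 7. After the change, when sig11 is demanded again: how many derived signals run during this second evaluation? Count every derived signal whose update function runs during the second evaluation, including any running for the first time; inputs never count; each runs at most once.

Initial pass — values computed on the first demand:
  sig1 = max2(9, -6) = 9
  sig2 = neg(9) = -9
  sig3 = max2(-9, 9) = 9
  sig5 = min2(9, -9) = -9
  sig6 = absv(-9) = 9
  sig7 = min2(9, -9) = -9
  sig8 = absv(-9) = 9
  sig9 = max2(9, 9) = 9
  sig11 = add(9, 9) = 18

Second demand — change propagation:
  sig1: re-runs because src8 9->7; new result 7.
  sig2: re-runs because src8 9->7; new result -7.
  sig3: re-runs because sig2 -9->-7; sig1 9->7; new result 7.
  sig5: re-runs because sig3 9->7; sig2 -9->-7; new result -7.
  sig6: re-runs because sig5 -9->-7; new result 7.
  sig7: re-runs because src8 9->7; sig5 -9->-7; new result -7.
  sig8: re-runs because sig7 -9->-7; new result 7.
  sig9: re-runs because sig3 9->7; sig6 9->7; new result 7.
  sig11: re-runs because sig8 9->7; sig9 9->7; new result 14.

Run set: sig1, sig2, sig3, sig5, sig6, sig7, sig8, sig9, sig11 (9 run).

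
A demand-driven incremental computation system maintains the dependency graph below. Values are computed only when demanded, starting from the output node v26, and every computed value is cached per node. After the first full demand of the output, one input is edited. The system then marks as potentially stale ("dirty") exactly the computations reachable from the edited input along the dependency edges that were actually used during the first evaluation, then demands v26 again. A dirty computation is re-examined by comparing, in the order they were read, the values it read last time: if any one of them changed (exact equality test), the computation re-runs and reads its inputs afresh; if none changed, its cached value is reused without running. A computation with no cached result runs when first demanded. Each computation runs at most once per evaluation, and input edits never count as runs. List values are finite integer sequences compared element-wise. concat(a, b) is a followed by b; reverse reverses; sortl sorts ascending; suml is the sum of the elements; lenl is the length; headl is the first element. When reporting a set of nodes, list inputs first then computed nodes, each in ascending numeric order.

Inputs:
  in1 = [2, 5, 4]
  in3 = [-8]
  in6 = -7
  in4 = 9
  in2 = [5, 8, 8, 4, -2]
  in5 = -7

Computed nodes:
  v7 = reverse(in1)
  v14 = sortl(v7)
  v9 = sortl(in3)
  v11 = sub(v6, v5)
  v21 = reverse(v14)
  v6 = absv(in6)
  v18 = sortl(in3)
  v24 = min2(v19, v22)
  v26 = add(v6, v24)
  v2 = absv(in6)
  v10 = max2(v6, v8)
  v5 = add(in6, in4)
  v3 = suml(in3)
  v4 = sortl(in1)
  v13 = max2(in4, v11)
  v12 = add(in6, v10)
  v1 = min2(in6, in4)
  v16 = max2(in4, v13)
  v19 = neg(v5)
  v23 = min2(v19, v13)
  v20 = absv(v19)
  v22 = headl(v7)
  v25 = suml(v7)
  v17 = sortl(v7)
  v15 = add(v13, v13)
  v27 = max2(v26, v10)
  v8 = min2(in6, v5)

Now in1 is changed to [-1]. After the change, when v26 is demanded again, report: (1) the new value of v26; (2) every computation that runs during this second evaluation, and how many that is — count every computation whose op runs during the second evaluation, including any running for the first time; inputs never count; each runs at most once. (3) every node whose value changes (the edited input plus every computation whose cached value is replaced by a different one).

First evaluation (everything demanded from the output):
  v5 = add(-7, 9) = 2
  v6 = absv(-7) = 7
  v7 = reverse([2, 5, 4]) = [4, 5, 2]
  v19 = neg(2) = -2
  v22 = headl([4, 5, 2]) = 4
  v24 = min2(-2, 4) = -2
  v26 = add(7, -2) = 5

Propagation after the edit:
  v7: runs — in1 [2, 5, 4]->[-1]; result [-1].
  v22: runs — v7 [4, 5, 2]->[-1]; result -1.
  v24: runs — v22 4->-1; result -2 (same value as before).
  v26: checked — values it read are unchanged (v6 unchanged, v24 unchanged); reused cached 5 without running.

Key observation: the change is absorbed at v24 — it re-runs but produces the same value, and the output's value is unchanged.

New value of v26: 5.
Computations that run: v7, v22, v24 — 3 in total.
Values that change: in1, v7, v22.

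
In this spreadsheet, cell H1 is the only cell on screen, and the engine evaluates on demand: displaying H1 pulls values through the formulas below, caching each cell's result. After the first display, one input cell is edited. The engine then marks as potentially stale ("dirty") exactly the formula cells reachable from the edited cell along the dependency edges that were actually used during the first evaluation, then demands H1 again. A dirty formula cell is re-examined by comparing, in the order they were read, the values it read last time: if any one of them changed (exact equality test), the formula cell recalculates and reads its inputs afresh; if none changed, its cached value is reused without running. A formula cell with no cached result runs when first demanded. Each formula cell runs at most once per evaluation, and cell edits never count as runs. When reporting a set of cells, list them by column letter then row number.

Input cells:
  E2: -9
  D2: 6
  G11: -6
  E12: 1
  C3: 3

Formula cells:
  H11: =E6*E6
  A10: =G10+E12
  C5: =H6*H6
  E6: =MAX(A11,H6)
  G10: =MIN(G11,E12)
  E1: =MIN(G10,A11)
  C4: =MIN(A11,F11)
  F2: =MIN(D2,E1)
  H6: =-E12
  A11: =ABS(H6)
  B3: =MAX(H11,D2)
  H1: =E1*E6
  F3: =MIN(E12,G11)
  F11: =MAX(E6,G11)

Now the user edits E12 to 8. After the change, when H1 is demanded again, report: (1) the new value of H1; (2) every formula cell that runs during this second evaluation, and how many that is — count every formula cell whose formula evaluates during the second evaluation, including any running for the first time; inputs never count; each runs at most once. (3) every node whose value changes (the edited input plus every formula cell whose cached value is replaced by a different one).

Initial pass — values computed on the first demand:
  G10 = MIN(-6, 1) = -6
  H6 = -(1) = -1
  A11 = ABS(-1) = 1
  E1 = MIN(-6, 1) = -6
  E6 = MAX(1, -1) = 1
  H1 = -6 * 1 = -6

Second demand — change propagation:
  G10: re-runs because E12 1->8; new result -6 (unchanged).
  H6: re-runs because E12 1->8; new result -8.
  A11: re-runs because H6 -1->-8; new result 8.
  E1: re-runs because A11 1->8; new result -6 (unchanged).
  E6: re-runs because A11 1->8; H6 -1->-8; new result 8.
  H1: re-runs because E6 1->8; new result -48.

H1 now evaluates to -48.
Run set: A11, E1, E6, G10, H1, H6 (6 run).
Changed values: A11, E6, E12, H1, H6.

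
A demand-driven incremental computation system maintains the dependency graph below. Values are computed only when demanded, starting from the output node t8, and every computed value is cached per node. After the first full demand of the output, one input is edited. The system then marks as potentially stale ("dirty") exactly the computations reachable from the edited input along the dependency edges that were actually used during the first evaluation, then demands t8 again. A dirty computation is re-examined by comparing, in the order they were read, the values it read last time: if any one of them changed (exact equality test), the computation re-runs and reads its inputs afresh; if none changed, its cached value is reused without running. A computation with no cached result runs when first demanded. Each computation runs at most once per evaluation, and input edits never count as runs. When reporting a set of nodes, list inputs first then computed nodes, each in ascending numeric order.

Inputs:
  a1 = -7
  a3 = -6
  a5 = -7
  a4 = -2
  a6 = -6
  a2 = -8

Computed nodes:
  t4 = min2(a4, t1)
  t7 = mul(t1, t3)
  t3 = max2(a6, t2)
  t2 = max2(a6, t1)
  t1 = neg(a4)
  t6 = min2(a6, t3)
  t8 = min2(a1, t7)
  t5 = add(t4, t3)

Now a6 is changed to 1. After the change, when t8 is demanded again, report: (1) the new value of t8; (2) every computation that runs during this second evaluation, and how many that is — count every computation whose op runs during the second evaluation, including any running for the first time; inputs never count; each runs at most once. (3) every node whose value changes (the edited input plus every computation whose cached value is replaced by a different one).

First evaluation (everything demanded from the output):
  t1 = neg(-2) = 2
  t2 = max2(-6, 2) = 2
  t3 = max2(-6, 2) = 2
  t7 = mul(2, 2) = 4
  t8 = min2(-7, 4) = -7

Propagation after the edit:
  t2: runs — a6 -6->1; result 2 (same value as before).
  t3: runs — a6 -6->1; result 2 (same value as before).
  t7: checked — values it read are unchanged (t1 unchanged, t3 unchanged); reused cached 4 without running.
  t8: checked — values it read are unchanged (a1 unchanged, t7 unchanged); reused cached -7 without running.

Key observation: the cutoff stops propagation at t7 — its inputs' values are unchanged, so it reuses its cache.

New value of t8: -7.
Computations that run: t2, t3 — 2 in total.
Values that change: a6.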